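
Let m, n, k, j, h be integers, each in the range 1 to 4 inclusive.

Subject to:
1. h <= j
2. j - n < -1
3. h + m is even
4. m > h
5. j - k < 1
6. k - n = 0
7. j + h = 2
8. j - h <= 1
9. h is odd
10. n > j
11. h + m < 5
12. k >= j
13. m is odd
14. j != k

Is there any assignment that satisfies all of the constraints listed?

Satisfiable

Try m = 3, n = 3, k = 3, j = 1, h = 1.
Check constraint 2: j - n = -2; constraint 5: j - k = -2; constraint 6: k - n = 0. The remaining constraints are straightforward to verify.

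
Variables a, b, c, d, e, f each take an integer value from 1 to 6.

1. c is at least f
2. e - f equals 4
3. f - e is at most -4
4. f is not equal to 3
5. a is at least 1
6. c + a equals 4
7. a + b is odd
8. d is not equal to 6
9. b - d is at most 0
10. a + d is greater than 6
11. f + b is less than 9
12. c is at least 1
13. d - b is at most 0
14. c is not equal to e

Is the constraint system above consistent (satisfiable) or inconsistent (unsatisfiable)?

Satisfiable

The assignment a = 2, b = 5, c = 2, d = 5, e = 5, f = 1 works:
  constraint 2 holds since e - f = 4.
  constraint 3 holds since f - e = -4.
  constraint 6 holds since c + a = 4.
The rest check out directly.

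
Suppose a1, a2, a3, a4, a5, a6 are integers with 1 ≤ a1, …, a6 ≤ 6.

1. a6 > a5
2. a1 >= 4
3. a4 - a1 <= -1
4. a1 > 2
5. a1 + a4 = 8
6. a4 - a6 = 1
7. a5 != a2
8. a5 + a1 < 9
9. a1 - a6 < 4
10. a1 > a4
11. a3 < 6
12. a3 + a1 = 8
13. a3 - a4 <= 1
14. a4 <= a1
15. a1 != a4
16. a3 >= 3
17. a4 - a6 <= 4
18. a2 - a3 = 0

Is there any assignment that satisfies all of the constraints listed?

Setting (a1, a2, a3, a4, a5, a6) = (5, 3, 3, 3, 1, 2) satisfies everything: constraint 3: a4 - a1 = -2; constraint 5: a1 + a4 = 8; constraint 6: a4 - a6 = 1, and the others follow.

Satisfiable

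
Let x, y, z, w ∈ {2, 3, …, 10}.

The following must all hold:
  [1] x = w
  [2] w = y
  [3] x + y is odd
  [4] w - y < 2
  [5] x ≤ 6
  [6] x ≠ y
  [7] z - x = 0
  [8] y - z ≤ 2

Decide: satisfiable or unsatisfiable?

Unsatisfiable

From constraints 1 and 2, x = w = y, so x = y. But constraint 6 says x ≠ y. Contradiction.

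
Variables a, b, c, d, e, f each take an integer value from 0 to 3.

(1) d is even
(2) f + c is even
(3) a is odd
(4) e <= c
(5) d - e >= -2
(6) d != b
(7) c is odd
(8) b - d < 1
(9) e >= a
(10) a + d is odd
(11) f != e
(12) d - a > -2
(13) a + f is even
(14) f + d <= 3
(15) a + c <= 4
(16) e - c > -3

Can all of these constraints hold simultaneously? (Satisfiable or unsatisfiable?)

Satisfiable

One satisfying assignment is a = 1, b = 0, c = 3, d = 2, e = 2, f = 1.
For the less obvious constraints — constraint 5: d - e = 0; constraint 8: b - d = -2 — and the others hold by inspection.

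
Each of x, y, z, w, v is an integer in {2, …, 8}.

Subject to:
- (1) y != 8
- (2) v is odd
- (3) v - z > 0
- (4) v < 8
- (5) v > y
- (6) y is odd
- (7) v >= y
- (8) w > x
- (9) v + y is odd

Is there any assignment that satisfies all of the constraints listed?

Unsatisfiable

Constraint 2 makes v odd and constraint 6 makes y odd, so v + y must be even. Constraint 9 says v + y is odd — contradiction.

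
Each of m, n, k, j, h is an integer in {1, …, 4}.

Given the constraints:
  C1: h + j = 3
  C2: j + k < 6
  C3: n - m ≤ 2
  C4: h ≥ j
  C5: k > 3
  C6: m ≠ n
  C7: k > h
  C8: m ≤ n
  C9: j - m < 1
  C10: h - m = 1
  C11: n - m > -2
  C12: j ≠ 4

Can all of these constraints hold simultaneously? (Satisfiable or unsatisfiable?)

Satisfiable

Take m = 1, n = 2, k = 4, j = 1, h = 2. Then constraint 1: h + j = 3; constraint 2: j + k = 5, and every other listed constraint is also met.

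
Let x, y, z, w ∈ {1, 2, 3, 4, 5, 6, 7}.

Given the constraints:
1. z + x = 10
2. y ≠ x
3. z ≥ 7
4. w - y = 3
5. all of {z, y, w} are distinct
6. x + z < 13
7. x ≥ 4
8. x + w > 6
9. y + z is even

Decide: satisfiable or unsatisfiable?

From constraint 3: z ≥ 7. From constraint 7: x ≥ 4. Hence z + x ≥ 11. But constraint 1 requires z + x = 10, and 10 < 11. Contradiction.

Unsatisfiable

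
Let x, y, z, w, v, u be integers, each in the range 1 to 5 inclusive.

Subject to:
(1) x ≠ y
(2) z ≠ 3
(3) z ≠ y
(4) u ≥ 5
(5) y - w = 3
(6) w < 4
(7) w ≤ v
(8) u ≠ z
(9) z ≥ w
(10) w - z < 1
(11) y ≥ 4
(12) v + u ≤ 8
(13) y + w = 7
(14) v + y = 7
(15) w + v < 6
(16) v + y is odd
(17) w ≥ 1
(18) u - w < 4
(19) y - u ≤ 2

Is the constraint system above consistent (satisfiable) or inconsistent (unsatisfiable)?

Satisfiable

One satisfying assignment is x = 1, y = 5, z = 4, w = 2, v = 2, u = 5.
For the less obvious constraints — constraint 5: y - w = 3; constraint 10: w - z = -2 — and the others hold by inspection.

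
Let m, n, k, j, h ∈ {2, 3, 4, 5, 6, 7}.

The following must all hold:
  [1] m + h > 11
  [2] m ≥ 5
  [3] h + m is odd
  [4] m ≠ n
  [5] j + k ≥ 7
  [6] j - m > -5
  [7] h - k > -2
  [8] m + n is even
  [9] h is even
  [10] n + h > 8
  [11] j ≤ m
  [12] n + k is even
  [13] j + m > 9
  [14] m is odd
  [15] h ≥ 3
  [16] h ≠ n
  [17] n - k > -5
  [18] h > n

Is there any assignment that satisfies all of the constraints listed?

Try m = 7, n = 3, k = 7, j = 3, h = 6.
Check constraint 1: m + h = 13; constraint 5: j + k = 10; constraint 6: j - m = -4. The remaining constraints are straightforward to verify.

Satisfiable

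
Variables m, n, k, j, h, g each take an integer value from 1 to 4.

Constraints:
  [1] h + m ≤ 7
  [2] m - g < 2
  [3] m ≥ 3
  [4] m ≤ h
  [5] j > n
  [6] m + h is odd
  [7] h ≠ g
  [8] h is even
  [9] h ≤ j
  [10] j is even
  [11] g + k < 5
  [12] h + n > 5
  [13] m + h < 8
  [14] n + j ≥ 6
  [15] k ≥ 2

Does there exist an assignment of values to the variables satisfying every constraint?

Try m = 3, n = 2, k = 2, j = 4, h = 4, g = 2.
Check constraint 1: h + m = 7; constraint 2: m - g = 1; constraint 11: g + k = 4. The remaining constraints are straightforward to verify.

Satisfiable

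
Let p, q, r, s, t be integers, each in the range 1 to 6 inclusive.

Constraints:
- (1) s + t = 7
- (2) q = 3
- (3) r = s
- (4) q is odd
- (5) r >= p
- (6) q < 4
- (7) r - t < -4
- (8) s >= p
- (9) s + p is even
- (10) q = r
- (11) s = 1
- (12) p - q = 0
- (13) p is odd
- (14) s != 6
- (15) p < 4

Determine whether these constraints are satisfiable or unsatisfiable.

Constraint 2 fixes q = 3 and constraint 11 fixes s = 1. Constraints 3 and 10 give q = r = s, so q = s. But 3 ≠ 1 — contradiction.

Unsatisfiable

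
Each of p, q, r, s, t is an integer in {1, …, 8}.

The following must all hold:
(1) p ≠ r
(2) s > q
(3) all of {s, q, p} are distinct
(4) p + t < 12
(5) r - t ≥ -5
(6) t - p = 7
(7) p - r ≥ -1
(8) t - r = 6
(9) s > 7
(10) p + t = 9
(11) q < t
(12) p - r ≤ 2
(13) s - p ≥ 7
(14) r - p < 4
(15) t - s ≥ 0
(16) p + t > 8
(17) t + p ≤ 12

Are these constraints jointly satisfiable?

Constraints 5, 7, 13, and 15 give p − r ≥ -1, r − t ≥ -5, t − s ≥ 0, s − p ≥ 7.
Adding all 4 inequalities: the left sides telescope to 0, and the right sides sum to (-1) + (-5) + 0 + 7 = 1. So 0 ≥ 1, which is false.

Unsatisfiable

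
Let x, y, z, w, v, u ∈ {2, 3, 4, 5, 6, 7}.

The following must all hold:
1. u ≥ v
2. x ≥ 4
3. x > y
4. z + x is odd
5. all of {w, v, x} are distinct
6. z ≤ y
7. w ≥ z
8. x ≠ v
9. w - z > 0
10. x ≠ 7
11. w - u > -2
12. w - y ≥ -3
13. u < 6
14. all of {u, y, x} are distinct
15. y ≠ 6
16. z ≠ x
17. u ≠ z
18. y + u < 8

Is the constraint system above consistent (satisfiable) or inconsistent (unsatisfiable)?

Satisfiable

The assignment x = 5, y = 4, z = 2, w = 4, v = 2, u = 3 works:
  constraint 9 holds since w - z = 2.
  constraint 11 holds since w - u = 1.
  constraint 12 holds since w - y = 0.
The rest check out directly.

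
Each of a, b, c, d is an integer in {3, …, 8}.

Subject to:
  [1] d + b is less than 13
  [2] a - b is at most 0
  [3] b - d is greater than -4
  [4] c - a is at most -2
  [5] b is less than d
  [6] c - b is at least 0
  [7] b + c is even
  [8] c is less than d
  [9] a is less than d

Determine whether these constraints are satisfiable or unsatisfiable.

Constraints 2, 4, and 6 give a − c ≥ 2, c − b ≥ 0, b − a ≥ 0.
Adding all 3 inequalities: the left sides telescope to 0, and the right sides sum to 2 + 0 + 0 = 2. So 0 ≥ 2, which is false.

Unsatisfiable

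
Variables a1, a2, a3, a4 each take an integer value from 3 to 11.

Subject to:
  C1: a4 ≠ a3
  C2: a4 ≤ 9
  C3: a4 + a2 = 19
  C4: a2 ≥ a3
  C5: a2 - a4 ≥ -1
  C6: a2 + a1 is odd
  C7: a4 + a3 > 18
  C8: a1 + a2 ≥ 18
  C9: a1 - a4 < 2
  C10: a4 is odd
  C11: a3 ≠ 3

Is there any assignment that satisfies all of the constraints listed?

Setting (a1, a2, a3, a4) = (9, 10, 10, 9) satisfies everything: constraint 3: a4 + a2 = 19; constraint 5: a2 - a4 = 1, and the others follow.

Satisfiable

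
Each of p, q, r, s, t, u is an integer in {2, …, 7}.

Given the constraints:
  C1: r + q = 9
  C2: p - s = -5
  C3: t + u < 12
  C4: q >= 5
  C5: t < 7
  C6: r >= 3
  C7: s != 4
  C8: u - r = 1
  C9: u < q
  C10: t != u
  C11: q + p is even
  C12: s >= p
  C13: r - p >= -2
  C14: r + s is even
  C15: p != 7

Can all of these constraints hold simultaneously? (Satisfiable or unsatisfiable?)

Satisfiable

Setting (p, q, r, s, t, u) = (2, 6, 3, 7, 6, 4) satisfies everything: constraint 1: r + q = 9; constraint 2: p - s = -5, and the others follow.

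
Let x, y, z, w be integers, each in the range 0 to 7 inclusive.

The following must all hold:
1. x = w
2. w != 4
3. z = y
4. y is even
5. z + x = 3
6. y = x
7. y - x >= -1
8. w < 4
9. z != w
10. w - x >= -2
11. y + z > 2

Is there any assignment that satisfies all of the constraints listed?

From constraints 1, 3, and 6, z = y = x = w, so z = w. But constraint 9 says z ≠ w. Contradiction.

Unsatisfiable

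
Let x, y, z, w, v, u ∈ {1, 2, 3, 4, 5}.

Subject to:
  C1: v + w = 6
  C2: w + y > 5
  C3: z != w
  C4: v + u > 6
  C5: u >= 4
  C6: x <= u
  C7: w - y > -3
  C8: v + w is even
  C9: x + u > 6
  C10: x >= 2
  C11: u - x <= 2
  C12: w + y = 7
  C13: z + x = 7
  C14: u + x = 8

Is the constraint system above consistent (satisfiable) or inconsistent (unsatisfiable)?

One satisfying assignment is x = 3, y = 4, z = 4, w = 3, v = 3, u = 5.
For the less obvious constraints — constraint 1: v + w = 6; constraint 2: w + y = 7; constraint 4: v + u = 8 — and the others hold by inspection.

Satisfiable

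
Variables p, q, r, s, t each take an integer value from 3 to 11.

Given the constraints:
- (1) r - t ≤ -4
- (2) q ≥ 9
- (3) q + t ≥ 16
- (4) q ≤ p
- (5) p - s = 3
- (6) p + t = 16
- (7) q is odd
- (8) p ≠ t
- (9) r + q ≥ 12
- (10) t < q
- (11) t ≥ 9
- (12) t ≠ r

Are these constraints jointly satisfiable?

Unsatisfiable

From constraints 2 and 4: p ≥ q ≥ 9. From constraint 11: t ≥ 9. Hence p + t ≥ 18. But constraint 6 requires p + t = 16, and 16 < 18. Contradiction.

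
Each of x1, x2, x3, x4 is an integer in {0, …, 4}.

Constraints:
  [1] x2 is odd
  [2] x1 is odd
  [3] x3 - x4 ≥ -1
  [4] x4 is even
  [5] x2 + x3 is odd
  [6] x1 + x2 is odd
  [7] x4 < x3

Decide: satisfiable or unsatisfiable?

Unsatisfiable

Constraint 2 makes x1 odd and constraint 1 makes x2 odd, so x1 + x2 must be even. Constraint 6 says x1 + x2 is odd — contradiction.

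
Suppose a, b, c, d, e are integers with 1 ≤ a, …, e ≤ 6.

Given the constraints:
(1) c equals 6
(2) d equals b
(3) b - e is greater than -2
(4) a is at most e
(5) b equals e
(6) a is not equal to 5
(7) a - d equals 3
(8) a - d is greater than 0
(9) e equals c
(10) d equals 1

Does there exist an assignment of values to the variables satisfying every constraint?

Unsatisfiable

Constraint 10 fixes d = 1 and constraint 1 fixes c = 6. Constraints 2, 5, and 9 give d = b = e = c, so d = c. But 1 ≠ 6 — contradiction.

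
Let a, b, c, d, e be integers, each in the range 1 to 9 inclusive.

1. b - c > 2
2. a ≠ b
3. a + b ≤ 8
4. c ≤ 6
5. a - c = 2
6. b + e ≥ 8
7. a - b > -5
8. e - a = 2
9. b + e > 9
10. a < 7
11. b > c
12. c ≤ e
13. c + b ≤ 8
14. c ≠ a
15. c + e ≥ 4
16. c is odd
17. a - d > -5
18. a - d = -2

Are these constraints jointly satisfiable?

Satisfiable

Setting (a, b, c, d, e) = (3, 5, 1, 5, 5) satisfies everything: constraint 1: b - c = 4; constraint 3: a + b = 8; constraint 5: a - c = 2, and the others follow.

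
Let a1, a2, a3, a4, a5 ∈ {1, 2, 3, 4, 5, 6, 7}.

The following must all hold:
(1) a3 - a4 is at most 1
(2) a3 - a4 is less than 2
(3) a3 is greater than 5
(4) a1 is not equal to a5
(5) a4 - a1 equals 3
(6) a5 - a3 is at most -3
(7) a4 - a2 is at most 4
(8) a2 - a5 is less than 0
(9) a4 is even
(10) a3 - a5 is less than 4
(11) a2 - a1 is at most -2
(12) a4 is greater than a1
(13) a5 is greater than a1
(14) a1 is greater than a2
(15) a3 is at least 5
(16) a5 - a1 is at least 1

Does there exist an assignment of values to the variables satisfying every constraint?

Constraints 1, 6, 7, 11, and 16 give a2 − a4 ≥ -4, a4 − a3 ≥ -1, a3 − a5 ≥ 3, a5 − a1 ≥ 1, a1 − a2 ≥ 2.
Adding all 5 inequalities: the left sides telescope to 0, and the right sides sum to (-4) + (-1) + 3 + 1 + 2 = 1. So 0 ≥ 1, which is false.

Unsatisfiable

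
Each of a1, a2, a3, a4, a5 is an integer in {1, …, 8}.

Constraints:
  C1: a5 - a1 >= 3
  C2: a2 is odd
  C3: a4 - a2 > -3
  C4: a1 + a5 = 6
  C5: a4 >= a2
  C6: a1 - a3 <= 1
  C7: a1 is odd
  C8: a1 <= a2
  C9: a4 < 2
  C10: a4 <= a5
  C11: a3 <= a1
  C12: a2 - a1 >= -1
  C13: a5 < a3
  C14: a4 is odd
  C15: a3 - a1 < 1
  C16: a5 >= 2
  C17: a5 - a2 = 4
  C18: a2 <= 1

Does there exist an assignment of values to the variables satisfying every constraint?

Unsatisfiable

Constraints 5, 8, 10, 11, and 13 give a5 < a3, a3 ≤ a1, a1 ≤ a2, a2 ≤ a4, a4 ≤ a5. Chaining: a5 < a3 ≤ a1 ≤ a2 ≤ a4 ≤ a5, which forces a5 < a5 — impossible.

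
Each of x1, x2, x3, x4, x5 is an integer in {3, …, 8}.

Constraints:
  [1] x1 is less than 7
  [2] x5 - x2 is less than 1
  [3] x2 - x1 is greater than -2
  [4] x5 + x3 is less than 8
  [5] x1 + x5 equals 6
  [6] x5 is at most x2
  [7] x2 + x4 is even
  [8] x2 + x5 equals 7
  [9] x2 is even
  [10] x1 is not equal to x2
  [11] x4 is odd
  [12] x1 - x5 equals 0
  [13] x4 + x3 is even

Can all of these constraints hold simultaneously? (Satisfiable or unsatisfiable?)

Constraint 9 makes x2 even and constraint 11 makes x4 odd, so x2 + x4 must be odd. Constraint 7 says x2 + x4 is even — contradiction.

Unsatisfiable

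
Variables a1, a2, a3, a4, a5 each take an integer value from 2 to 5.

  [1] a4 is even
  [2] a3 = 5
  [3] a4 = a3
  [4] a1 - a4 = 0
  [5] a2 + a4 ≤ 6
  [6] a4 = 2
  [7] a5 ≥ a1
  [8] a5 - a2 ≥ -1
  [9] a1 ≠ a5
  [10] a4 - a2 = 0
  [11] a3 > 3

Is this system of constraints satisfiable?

Constraint 6 fixes a4 = 2 and constraint 2 fixes a3 = 5, but constraint 3 requires a4 = a3. Since 2 ≠ 5, contradiction.

Unsatisfiable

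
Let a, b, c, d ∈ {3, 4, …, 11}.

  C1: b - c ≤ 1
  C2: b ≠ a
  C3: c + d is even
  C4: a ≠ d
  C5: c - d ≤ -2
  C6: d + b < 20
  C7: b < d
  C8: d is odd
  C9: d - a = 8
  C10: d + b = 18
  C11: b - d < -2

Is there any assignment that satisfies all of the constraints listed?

Satisfiable

The assignment a = 3, b = 7, c = 7, d = 11 works:
  constraint 1 holds since b - c = 0.
  constraint 5 holds since c - d = -4.
The rest check out directly.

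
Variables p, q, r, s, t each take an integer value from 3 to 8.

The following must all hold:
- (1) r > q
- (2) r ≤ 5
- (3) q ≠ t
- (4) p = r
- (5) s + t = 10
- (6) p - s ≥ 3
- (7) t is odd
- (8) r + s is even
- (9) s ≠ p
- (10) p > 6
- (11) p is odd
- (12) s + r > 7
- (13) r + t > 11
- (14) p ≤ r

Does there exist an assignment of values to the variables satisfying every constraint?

Unsatisfiable

From constraint 10: p ≥ 7. From constraints 2 and 14: p ≤ r and r ≤ 5, so p ≤ 5. But 5 < 7, so no value of p works.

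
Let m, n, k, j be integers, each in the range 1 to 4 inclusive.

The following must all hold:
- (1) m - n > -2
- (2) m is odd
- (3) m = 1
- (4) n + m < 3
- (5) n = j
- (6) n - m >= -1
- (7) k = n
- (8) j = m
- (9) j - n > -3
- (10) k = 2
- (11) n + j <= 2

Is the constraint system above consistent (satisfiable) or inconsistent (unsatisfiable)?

Unsatisfiable

Constraint 10 fixes k = 2 and constraint 3 fixes m = 1. Constraints 5, 7, and 8 give k = n = j = m, so k = m. But 2 ≠ 1 — contradiction.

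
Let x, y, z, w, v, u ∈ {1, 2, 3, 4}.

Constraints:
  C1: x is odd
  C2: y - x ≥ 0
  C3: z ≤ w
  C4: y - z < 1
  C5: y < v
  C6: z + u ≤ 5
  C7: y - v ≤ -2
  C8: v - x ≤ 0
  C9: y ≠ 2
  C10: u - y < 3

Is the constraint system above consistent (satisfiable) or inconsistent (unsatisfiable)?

Constraints 2, 7, and 8 give x − v ≥ 0, v − y ≥ 2, y − x ≥ 0.
Adding all 3 inequalities: the left sides telescope to 0, and the right sides sum to 0 + 2 + 0 = 2. So 0 ≥ 2, which is false.

Unsatisfiable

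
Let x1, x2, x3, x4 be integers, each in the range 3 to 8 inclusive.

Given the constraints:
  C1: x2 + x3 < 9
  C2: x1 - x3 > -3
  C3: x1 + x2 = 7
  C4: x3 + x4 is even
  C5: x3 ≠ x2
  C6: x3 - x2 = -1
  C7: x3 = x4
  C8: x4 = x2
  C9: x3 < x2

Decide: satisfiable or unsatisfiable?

Unsatisfiable

From constraints 7 and 8, x3 = x4 = x2, so x3 = x2. But constraint 5 says x3 ≠ x2. Contradiction.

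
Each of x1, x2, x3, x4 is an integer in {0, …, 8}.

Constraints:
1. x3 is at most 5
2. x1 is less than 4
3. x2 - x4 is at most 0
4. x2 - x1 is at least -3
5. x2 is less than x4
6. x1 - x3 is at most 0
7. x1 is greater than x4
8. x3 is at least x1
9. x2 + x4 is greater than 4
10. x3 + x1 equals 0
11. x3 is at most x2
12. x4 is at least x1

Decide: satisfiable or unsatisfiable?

Constraints 3, 6, 7, and 11 give x4 < x1, x1 ≤ x3, x3 ≤ x2, x2 ≤ x4. Chaining: x4 < x1 ≤ x3 ≤ x2 ≤ x4, which forces x4 < x4 — impossible.

Unsatisfiable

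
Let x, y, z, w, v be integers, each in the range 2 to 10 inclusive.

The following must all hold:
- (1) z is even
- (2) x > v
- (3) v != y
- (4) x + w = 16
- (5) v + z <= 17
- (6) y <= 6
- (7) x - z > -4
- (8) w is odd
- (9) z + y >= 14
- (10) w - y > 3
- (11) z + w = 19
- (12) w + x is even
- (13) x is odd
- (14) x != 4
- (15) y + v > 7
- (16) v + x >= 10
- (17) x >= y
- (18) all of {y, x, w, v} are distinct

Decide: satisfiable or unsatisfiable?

Satisfiable

Try x = 7, y = 4, z = 10, w = 9, v = 5.
Check constraint 4: x + w = 16; constraint 5: v + z = 15; constraint 7: x - z = -3. The remaining constraints are straightforward to verify.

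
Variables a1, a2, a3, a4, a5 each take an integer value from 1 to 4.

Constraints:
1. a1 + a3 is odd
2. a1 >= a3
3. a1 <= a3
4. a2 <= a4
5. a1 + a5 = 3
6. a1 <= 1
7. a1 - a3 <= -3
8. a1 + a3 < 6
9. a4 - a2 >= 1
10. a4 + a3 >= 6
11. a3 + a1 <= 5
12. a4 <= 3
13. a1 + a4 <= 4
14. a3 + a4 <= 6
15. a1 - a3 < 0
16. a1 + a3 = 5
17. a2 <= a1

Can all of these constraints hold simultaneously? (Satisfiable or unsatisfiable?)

From constraint 12: a4 ≤ 3. From constraints 2 and 6: a3 ≤ a1 ≤ 1. Hence a4 + a3 ≤ 4. But constraint 10 requires a4 + a3 ≥ 6, and 6 > 4. Contradiction.

Unsatisfiable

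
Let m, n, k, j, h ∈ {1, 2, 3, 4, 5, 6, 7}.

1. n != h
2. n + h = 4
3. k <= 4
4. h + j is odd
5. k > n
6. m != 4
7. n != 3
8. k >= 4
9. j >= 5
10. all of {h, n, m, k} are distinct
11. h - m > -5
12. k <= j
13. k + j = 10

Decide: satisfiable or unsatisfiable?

Setting (m, n, k, j, h) = (7, 1, 4, 6, 3) satisfies everything: constraint 2: n + h = 4; constraint 11: h - m = -4; constraint 13: k + j = 10, and the others follow.

Satisfiable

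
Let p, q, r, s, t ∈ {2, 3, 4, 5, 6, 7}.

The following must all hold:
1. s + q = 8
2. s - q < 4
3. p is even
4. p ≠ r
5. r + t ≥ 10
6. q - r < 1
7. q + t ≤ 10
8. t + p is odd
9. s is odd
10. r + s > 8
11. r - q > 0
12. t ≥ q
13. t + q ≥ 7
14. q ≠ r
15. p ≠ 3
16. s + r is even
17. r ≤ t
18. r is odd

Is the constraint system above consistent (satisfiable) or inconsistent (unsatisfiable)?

Satisfiable

Take p = 4, q = 3, r = 5, s = 5, t = 5. Then constraint 1: s + q = 8; constraint 2: s - q = 2, and every other listed constraint is also met.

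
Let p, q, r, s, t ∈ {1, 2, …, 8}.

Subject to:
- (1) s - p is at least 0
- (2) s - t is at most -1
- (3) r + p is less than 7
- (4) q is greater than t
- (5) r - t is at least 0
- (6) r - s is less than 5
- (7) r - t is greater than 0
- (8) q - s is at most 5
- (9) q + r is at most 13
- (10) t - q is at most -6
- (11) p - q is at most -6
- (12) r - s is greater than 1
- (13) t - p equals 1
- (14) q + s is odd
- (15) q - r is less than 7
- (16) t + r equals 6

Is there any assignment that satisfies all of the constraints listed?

Unsatisfiable

Constraints 2, 8, and 10 give q − t ≥ 6, t − s ≥ 1, s − q ≥ -5.
Adding all 3 inequalities: the left sides telescope to 0, and the right sides sum to 6 + 1 + (-5) = 2. So 0 ≥ 2, which is false.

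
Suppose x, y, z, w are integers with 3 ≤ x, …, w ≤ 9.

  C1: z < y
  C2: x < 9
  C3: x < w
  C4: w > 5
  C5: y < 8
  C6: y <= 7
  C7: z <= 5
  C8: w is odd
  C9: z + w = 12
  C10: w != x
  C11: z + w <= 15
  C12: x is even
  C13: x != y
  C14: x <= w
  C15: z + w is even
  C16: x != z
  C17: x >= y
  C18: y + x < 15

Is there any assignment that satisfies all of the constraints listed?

Satisfiable

One satisfying assignment is x = 8, y = 4, z = 3, w = 9.
For the less obvious constraints — constraint 9: z + w = 12; constraint 11: z + w = 12 — and the others hold by inspection.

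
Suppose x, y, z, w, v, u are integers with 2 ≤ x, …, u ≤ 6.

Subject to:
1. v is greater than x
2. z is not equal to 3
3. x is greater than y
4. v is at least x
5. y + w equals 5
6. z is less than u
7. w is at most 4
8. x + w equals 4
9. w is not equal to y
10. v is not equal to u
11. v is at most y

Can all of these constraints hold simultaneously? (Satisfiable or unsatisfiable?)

Unsatisfiable

Constraints 1, 3, and 11 give x < v, v ≤ y, y < x. Chaining: x < v ≤ y < x, which forces x < x — impossible.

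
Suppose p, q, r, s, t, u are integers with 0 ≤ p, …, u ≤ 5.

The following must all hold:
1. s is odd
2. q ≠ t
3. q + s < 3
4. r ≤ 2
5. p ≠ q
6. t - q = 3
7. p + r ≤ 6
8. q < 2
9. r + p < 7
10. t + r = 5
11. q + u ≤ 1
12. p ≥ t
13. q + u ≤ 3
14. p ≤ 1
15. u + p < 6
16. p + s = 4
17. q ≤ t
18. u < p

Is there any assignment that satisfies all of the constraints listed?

Unsatisfiable

From constraints 12 and 14: t ≤ p ≤ 1. From constraint 4: r ≤ 2. Hence t + r ≤ 3. But constraint 10 requires t + r = 5, and 5 > 3. Contradiction.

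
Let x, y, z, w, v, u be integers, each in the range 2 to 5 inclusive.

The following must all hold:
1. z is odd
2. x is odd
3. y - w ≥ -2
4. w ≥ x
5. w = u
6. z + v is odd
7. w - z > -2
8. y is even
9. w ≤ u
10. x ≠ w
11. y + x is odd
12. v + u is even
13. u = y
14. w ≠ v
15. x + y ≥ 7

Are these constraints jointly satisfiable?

Satisfiable

Setting (x, y, z, w, v, u) = (3, 4, 5, 4, 2, 4) satisfies everything: constraint 3: y - w = 0; constraint 7: w - z = -1, and the others follow.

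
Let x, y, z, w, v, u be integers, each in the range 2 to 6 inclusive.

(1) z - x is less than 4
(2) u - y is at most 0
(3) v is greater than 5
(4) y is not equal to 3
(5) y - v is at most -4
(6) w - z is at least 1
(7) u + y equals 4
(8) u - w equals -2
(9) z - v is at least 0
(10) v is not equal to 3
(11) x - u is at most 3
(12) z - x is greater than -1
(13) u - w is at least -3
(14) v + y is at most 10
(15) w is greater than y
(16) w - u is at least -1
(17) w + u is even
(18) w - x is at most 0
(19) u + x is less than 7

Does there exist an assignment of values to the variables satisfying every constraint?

Unsatisfiable

Constraints 2, 5, 6, 9, 11, and 18 give y − u ≥ 0, u − x ≥ -3, x − w ≥ 0, w − z ≥ 1, z − v ≥ 0, v − y ≥ 4.
Adding all 6 inequalities: the left sides telescope to 0, and the right sides sum to 0 + (-3) + 0 + 1 + 0 + 4 = 2. So 0 ≥ 2, which is false.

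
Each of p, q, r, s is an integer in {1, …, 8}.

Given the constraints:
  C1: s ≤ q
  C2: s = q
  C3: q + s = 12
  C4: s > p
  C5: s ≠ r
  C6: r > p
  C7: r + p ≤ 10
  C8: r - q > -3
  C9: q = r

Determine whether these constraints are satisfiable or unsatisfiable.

From constraints 2 and 9, s = q = r, so s = r. But constraint 5 says s ≠ r. Contradiction.

Unsatisfiable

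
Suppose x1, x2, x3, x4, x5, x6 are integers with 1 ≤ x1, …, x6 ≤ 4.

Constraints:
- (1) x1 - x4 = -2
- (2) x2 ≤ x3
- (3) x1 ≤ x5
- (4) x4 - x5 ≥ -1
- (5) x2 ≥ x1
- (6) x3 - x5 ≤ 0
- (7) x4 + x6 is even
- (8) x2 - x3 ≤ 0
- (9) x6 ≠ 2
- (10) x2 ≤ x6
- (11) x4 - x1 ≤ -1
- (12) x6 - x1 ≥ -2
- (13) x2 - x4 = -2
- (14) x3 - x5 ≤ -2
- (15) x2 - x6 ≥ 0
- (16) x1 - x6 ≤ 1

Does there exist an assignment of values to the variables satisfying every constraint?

Unsatisfiable

Constraints 4, 8, 11, 14, 15, and 16 give x5 − x3 ≥ 2, x3 − x2 ≥ 0, x2 − x6 ≥ 0, x6 − x1 ≥ -1, x1 − x4 ≥ 1, x4 − x5 ≥ -1.
Adding all 6 inequalities: the left sides telescope to 0, and the right sides sum to 2 + 0 + 0 + (-1) + 1 + (-1) = 1. So 0 ≥ 1, which is false.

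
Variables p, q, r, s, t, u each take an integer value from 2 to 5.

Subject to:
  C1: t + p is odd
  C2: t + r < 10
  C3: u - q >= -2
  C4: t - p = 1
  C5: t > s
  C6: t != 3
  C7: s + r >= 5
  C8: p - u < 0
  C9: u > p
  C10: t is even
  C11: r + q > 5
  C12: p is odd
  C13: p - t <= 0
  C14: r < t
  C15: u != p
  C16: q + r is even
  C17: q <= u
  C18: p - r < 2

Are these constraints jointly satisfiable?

Try p = 3, q = 3, r = 3, s = 3, t = 4, u = 4.
Check constraint 2: t + r = 7; constraint 3: u - q = 1; constraint 4: t - p = 1. The remaining constraints are straightforward to verify.

Satisfiable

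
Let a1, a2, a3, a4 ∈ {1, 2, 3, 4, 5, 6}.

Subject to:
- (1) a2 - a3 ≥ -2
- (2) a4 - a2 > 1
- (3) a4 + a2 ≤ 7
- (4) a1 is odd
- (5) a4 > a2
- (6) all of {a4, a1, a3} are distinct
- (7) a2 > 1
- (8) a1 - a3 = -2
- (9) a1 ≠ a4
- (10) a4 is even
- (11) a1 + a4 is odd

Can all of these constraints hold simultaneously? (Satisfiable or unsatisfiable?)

Satisfiable

One satisfying assignment is a1 = 1, a2 = 2, a3 = 3, a4 = 4.
For the less obvious constraints — constraint 1: a2 - a3 = -1; constraint 2: a4 - a2 = 2 — and the others hold by inspection.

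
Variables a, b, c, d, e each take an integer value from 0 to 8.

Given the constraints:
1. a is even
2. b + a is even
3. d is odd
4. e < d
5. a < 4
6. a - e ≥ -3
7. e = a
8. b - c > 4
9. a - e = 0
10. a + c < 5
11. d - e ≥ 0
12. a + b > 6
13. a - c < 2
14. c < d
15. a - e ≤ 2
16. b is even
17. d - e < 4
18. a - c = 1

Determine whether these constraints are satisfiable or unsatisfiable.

Satisfiable

Try a = 2, b = 6, c = 1, d = 3, e = 2.
Check constraint 6: a - e = 0; constraint 8: b - c = 5; constraint 9: a - e = 0. The remaining constraints are straightforward to verify.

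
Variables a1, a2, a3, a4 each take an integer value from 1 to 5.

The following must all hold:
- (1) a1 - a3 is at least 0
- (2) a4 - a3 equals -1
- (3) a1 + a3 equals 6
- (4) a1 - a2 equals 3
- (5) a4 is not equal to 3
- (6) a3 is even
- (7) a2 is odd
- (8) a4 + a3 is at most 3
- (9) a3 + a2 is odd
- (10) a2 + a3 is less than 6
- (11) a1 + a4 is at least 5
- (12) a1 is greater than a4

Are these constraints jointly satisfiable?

Satisfiable

Setting (a1, a2, a3, a4) = (4, 1, 2, 1) satisfies everything: constraint 1: a1 - a3 = 2; constraint 2: a4 - a3 = -1, and the others follow.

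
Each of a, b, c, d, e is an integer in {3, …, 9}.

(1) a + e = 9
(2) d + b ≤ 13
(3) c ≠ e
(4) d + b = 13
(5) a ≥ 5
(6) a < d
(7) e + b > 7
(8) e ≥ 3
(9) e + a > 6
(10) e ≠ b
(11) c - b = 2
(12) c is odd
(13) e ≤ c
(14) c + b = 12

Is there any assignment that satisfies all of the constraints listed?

Setting (a, b, c, d, e) = (6, 5, 7, 8, 3) satisfies everything: constraint 1: a + e = 9; constraint 2: d + b = 13; constraint 4: d + b = 13, and the others follow.

Satisfiable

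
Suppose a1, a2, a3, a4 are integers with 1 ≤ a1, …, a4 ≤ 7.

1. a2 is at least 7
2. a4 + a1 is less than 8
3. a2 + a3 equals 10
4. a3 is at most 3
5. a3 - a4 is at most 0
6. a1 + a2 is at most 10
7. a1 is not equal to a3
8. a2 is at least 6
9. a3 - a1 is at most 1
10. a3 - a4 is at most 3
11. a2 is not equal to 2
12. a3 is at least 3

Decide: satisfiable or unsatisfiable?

The assignment a1 = 2, a2 = 7, a3 = 3, a4 = 3 works:
  constraint 2 holds since a4 + a1 = 5.
  constraint 3 holds since a2 + a3 = 10.
The rest check out directly.

Satisfiable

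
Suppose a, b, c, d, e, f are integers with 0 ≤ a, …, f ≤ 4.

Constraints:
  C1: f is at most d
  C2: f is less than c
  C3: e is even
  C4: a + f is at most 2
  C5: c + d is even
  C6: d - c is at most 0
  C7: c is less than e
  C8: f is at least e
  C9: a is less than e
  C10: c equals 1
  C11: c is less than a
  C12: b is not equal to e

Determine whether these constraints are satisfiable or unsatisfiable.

Unsatisfiable

Constraints 2, 8, 9, and 11 give f < c, c < a, a < e, e ≤ f. Chaining: f < c < a < e ≤ f, which forces f < f — impossible.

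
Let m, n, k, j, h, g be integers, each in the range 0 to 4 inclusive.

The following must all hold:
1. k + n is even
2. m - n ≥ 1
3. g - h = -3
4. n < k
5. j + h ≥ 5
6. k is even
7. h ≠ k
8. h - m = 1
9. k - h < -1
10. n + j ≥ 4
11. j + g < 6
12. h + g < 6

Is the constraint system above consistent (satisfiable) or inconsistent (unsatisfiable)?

Take m = 3, n = 0, k = 2, j = 4, h = 4, g = 1. Then constraint 2: m - n = 3; constraint 3: g - h = -3; constraint 5: j + h = 8, and every other listed constraint is also met.

Satisfiable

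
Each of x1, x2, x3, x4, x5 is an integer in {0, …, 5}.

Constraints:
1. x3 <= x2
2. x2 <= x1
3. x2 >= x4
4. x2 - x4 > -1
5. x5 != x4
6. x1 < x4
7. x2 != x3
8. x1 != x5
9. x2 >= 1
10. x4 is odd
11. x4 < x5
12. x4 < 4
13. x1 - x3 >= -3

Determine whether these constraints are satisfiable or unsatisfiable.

Constraints 2, 3, and 6 give x1 < x4, x4 ≤ x2, x2 ≤ x1. Chaining: x1 < x4 ≤ x2 ≤ x1, which forces x1 < x1 — impossible.

Unsatisfiable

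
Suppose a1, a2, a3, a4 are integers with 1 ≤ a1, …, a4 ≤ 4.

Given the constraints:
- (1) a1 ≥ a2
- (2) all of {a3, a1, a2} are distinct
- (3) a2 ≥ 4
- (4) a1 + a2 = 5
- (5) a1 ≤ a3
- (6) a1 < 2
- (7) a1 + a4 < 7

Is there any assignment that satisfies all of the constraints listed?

Unsatisfiable

From constraints 1 and 3: a1 ≥ a2 and a2 ≥ 4, so a1 ≥ 4. From constraint 6: a1 ≤ 1. But 1 < 4, so no value of a1 works.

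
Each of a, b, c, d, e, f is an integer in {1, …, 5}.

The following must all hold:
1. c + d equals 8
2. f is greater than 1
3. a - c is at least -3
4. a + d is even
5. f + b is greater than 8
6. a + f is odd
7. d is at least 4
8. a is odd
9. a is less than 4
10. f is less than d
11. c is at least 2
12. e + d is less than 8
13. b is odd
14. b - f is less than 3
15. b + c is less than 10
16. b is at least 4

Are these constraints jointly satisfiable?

Satisfiable

The assignment a = 3, b = 5, c = 3, d = 5, e = 2, f = 4 works:
  constraint 1 holds since c + d = 8.
  constraint 3 holds since a - c = 0.
The rest check out directly.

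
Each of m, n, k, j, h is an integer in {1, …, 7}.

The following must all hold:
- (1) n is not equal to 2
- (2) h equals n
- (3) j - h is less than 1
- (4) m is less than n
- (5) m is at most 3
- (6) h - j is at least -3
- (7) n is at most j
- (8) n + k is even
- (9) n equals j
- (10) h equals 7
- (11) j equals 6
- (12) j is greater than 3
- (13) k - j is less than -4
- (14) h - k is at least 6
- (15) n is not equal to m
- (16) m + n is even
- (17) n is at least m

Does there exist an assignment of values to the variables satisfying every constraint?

Constraint 10 fixes h = 7 and constraint 11 fixes j = 6. Constraints 2 and 9 give h = n = j, so h = j. But 7 ≠ 6 — contradiction.

Unsatisfiable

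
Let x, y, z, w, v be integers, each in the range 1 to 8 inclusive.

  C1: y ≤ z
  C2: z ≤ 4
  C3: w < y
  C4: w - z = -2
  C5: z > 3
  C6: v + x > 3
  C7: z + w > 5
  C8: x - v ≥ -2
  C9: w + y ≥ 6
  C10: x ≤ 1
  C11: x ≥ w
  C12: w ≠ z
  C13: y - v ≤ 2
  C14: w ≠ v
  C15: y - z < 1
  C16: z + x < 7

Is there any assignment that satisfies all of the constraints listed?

From constraints 10 and 11: w ≤ x ≤ 1. From constraints 1 and 2: y ≤ z ≤ 4. Hence w + y ≤ 5. But constraint 9 requires w + y ≥ 6, and 6 > 5. Contradiction.

Unsatisfiable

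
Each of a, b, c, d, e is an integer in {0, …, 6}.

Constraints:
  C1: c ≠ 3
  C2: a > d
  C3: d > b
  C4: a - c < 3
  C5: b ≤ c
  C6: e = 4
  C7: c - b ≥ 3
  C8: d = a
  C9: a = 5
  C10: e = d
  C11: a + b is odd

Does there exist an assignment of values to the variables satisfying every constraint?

Constraint 6 fixes e = 4 and constraint 9 fixes a = 5. Constraints 8 and 10 give e = d = a, so e = a. But 4 ≠ 5 — contradiction.

Unsatisfiable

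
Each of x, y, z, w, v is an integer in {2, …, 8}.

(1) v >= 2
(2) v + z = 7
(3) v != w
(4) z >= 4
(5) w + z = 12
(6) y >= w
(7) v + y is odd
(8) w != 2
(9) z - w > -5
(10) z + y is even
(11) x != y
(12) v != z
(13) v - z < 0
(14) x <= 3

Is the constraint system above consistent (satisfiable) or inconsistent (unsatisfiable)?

Satisfiable

Try x = 2, y = 8, z = 4, w = 8, v = 3.
Check constraint 2: v + z = 7; constraint 5: w + z = 12. The remaining constraints are straightforward to verify.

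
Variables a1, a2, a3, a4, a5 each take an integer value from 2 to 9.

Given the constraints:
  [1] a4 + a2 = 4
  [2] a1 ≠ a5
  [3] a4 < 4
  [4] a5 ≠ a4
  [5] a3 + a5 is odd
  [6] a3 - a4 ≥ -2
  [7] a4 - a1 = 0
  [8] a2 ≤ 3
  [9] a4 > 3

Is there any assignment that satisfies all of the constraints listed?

From constraint 9: a4 ≥ 4. From constraint 3: a4 ≤ 3. But 3 < 4, so no value of a4 works.

Unsatisfiable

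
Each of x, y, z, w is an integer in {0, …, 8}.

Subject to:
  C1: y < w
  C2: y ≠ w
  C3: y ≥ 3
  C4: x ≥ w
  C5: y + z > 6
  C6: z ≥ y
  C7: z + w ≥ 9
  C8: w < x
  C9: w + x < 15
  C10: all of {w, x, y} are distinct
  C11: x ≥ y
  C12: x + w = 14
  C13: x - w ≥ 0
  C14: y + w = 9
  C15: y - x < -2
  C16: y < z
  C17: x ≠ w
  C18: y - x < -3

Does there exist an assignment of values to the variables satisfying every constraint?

Satisfiable

Setting (x, y, z, w) = (8, 3, 4, 6) satisfies everything: constraint 5: y + z = 7; constraint 7: z + w = 10, and the others follow.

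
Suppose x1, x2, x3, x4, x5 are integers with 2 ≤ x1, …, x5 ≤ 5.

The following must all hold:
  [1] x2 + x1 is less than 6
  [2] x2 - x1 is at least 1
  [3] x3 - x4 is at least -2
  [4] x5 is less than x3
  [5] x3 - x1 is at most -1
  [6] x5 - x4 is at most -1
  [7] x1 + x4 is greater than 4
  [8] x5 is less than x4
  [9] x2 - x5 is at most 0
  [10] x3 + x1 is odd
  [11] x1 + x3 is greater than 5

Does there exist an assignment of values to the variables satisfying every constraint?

Unsatisfiable

Constraints 2, 3, 5, 6, and 9 give x2 − x1 ≥ 1, x1 − x3 ≥ 1, x3 − x4 ≥ -2, x4 − x5 ≥ 1, x5 − x2 ≥ 0.
Adding all 5 inequalities: the left sides telescope to 0, and the right sides sum to 1 + 1 + (-2) + 1 + 0 = 1. So 0 ≥ 1, which is false.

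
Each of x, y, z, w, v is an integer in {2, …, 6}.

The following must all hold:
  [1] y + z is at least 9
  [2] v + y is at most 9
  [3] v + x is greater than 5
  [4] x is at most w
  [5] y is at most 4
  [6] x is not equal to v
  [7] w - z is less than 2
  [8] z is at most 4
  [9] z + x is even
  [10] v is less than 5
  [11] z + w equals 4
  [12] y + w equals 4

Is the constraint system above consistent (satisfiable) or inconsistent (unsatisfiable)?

From constraint 5: y ≤ 4. From constraint 8: z ≤ 4. Hence y + z ≤ 8. But constraint 1 requires y + z ≥ 9, and 9 > 8. Contradiction.

Unsatisfiable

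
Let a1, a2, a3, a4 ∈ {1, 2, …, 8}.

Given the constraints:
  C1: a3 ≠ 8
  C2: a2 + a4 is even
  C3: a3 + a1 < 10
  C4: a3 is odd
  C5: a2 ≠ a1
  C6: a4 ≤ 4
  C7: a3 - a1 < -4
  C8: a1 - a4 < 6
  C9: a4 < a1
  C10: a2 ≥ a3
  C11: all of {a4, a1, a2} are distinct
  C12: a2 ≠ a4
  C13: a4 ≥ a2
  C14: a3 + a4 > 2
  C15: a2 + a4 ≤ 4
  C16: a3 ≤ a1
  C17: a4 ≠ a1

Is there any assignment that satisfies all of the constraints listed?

Satisfiable

Take a1 = 6, a2 = 1, a3 = 1, a4 = 3. Then constraint 3: a3 + a1 = 7; constraint 7: a3 - a1 = -5; constraint 8: a1 - a4 = 3, and every other listed constraint is also met.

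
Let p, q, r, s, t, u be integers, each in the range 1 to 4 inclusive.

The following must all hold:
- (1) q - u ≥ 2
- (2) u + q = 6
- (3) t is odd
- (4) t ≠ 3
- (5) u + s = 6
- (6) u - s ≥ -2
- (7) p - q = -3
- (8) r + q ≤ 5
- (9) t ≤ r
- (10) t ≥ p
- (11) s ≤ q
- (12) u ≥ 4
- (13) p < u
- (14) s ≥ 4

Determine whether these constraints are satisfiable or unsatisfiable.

From constraint 12: u ≥ 4. From constraints 11 and 14: q ≥ s ≥ 4. Hence u + q ≥ 8. But constraint 2 requires u + q = 6, and 6 < 8. Contradiction.

Unsatisfiable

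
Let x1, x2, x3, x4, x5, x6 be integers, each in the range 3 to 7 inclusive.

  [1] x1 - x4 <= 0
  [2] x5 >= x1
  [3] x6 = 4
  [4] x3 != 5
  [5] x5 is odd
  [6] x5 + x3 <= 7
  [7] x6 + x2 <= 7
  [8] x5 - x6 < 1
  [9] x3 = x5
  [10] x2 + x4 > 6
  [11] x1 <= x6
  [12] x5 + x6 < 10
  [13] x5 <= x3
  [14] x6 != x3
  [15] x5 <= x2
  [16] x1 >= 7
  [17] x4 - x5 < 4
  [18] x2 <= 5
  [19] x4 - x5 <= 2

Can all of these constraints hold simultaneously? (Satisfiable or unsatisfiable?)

Unsatisfiable

From constraints 2 and 16: x5 ≥ x1 and x1 ≥ 7, so x5 ≥ 7. From constraints 15 and 18: x5 ≤ x2 and x2 ≤ 5, so x5 ≤ 5. But 5 < 7, so no value of x5 works.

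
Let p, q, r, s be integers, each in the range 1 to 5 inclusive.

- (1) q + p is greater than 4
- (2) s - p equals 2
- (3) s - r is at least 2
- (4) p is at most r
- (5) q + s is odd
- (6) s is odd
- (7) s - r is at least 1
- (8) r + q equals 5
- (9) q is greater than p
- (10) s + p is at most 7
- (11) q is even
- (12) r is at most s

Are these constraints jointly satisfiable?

Satisfiable

Take p = 1, q = 4, r = 1, s = 3. Then constraint 1: q + p = 5; constraint 2: s - p = 2, and every other listed constraint is also met.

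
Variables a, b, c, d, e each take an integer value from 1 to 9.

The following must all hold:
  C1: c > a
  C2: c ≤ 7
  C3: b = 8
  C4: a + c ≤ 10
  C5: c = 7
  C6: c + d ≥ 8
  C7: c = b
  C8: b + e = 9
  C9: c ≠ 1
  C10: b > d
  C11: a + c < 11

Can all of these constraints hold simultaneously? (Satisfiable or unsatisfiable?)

Constraint 5 fixes c = 7 and constraint 3 fixes b = 8, but constraint 7 requires c = b. Since 7 ≠ 8, contradiction.

Unsatisfiable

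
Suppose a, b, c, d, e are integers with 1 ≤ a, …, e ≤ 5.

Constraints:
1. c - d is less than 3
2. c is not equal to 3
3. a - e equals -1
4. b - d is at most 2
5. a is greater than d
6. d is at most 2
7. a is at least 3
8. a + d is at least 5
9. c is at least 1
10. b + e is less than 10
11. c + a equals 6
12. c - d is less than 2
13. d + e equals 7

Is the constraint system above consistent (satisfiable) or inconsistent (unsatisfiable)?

Satisfiable

The assignment a = 4, b = 4, c = 2, d = 2, e = 5 works:
  constraint 1 holds since c - d = 0.
  constraint 3 holds since a - e = -1.
The rest check out directly.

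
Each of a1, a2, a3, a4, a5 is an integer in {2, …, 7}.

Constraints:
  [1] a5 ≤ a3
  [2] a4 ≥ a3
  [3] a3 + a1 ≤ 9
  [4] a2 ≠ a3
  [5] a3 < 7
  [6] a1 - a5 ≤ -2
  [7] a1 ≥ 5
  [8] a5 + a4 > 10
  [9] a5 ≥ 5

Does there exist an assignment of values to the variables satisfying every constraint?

From constraints 1 and 9: a3 ≥ a5 ≥ 5. From constraint 7: a1 ≥ 5. Hence a3 + a1 ≥ 10. But constraint 3 requires a3 + a1 ≤ 9, and 9 < 10. Contradiction.

Unsatisfiable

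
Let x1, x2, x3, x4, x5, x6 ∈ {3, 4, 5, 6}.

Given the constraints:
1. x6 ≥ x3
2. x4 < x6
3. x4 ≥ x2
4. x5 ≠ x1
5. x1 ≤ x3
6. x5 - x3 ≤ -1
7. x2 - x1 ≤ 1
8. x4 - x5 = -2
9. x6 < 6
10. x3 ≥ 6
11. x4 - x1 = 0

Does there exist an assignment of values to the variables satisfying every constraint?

From constraints 1 and 10: x6 ≥ x3 and x3 ≥ 6, so x6 ≥ 6. From constraint 9: x6 ≤ 5. But 5 < 6, so no value of x6 works.

Unsatisfiable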